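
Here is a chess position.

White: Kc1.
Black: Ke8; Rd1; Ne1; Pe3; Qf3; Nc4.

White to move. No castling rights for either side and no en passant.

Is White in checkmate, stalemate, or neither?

checkmate

White to move; white king on c1.
In check: yes, from the black rook on d1.
King squares — b1: attacked by Rd1; d1: attacked by Qf3; b2: attacked by Nc4; c2: attacked by Ne1; d2: attacked by Rd1.
Legal moves for White: none.
In check with no legal moves → checkmate.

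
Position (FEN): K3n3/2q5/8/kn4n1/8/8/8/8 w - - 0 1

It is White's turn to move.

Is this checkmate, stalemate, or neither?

stalemate

White to move; white king on a8.
In check: no.
King squares — a7: attacked by Nb5; b7: attacked by Qc7; b8: attacked by Qc7.
Legal moves for White: none.
Not in check and no legal moves → stalemate.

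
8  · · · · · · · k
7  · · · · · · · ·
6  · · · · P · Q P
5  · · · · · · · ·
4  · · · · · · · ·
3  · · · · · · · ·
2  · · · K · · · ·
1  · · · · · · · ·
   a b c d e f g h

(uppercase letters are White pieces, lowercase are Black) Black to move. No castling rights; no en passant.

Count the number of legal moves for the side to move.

0

Black to move; king on h8.
In check: no.
Legal moves: none.
Count: 0.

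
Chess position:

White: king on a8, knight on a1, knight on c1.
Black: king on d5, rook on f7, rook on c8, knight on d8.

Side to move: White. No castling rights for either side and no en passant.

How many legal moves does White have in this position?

White to move; king on a8.
In check: yes, from the black rook on c8.
Legal moves: none.
Count: 0.

0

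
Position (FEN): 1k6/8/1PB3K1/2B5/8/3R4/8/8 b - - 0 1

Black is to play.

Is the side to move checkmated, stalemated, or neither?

Black to move; black king on b8.
In check: no.
Legal moves for Black: Kc8.
Black has 1 legal move and is not in check → neither.

neither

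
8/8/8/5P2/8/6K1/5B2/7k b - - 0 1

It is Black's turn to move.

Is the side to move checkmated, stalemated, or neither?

Black to move; black king on h1.
In check: no.
King squares — g1: attacked by Bf2; g2: attacked by Kg3; h2: attacked by Kg3.
Legal moves for Black: none.
Not in check and no legal moves → stalemate.

stalemate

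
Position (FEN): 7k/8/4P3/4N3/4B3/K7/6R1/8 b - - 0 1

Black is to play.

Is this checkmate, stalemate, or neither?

Black to move; black king on h8.
In check: no.
King squares — g7: attacked by Rg2; h7: attacked by Be4; g8: attacked by Rg2.
Legal moves for Black: none.
Not in check and no legal moves → stalemate.

stalemate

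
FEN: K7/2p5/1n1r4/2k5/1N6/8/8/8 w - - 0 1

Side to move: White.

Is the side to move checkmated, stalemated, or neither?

White to move; white king on a8.
In check: yes, from the black knight on b6.
Legal moves for White: Kb8, Kb7, Ka7.
White is in check but has 3 legal moves → neither.

neither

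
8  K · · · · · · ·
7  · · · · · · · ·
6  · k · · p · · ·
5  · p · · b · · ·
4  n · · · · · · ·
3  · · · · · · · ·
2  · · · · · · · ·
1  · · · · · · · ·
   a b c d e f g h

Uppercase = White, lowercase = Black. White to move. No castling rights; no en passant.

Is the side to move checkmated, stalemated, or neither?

White to move; white king on a8.
In check: no.
King squares — a7: attacked by Kb6; b7: attacked by Kb6; b8: attacked by Be5.
Legal moves for White: none.
Not in check and no legal moves → stalemate.

stalemate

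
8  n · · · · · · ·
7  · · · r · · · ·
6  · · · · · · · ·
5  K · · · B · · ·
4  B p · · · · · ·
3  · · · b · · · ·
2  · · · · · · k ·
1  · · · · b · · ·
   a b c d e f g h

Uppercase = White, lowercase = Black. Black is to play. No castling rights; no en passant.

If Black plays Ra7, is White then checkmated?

After Ra7: white king on a5; in check: yes, from the black rook on a7.
King squares — a4: own bishop; b4: attacked by Be1; b5: attacked by Bd3; a6: attacked by Bd3; b6: attacked by Na8.
White has no legal moves → checkmate.

yes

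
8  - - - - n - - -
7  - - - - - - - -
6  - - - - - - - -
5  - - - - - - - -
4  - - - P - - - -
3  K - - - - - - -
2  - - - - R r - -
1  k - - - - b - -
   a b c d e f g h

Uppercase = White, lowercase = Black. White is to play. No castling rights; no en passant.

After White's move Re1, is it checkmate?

After Re1: black king on a1; in check: yes, from the white rook on e1.
King squares — b1: attacked by Re1; a2: attacked by Ka3; b2: attacked by Ka3.
Black has no legal moves → checkmate.

yes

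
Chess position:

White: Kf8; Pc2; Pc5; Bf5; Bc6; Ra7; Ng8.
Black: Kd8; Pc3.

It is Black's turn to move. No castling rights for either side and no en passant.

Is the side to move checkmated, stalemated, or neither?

Black to move; black king on d8.
In check: no.
King squares — c7: attacked by Ra7; d7: attacked by Bf5; e7: attacked by Ra7; c8: attacked by Bf5; e8: attacked by Bc6.
Legal moves for Black: none.
Not in check and no legal moves → stalemate.

stalemate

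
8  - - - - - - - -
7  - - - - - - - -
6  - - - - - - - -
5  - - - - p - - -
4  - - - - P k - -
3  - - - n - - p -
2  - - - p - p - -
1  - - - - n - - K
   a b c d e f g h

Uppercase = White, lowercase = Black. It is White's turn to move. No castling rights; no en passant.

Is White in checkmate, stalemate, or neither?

White to move; white king on h1.
In check: no.
King squares — g1: attacked by Pf2; g2: attacked by Ne1; h2: attacked by Pg3.
Legal moves for White: none.
Not in check and no legal moves → stalemate.

stalemate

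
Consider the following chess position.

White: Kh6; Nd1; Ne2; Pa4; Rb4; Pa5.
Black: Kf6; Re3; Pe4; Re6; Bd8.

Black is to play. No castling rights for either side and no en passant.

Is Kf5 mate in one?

no

After Kf5: white king on h6; in check: yes, from the black rook on e6.
White has 3 legal replies: Kh7, Kg7, Kh5.
In check but a legal move exists → not checkmate.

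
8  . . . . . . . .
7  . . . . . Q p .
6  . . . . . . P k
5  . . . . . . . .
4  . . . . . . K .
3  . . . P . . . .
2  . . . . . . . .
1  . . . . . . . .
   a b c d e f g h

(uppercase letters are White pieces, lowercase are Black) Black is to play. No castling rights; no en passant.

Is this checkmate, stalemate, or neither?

stalemate

Black to move; black king on h6.
In check: no.
King squares — g5: attacked by Kg4; h5: attacked by Kg4; g6: attacked by Qf7; g7: own pawn; h7: attacked by Pg6.
Legal moves for Black: none.
Not in check and no legal moves → stalemate.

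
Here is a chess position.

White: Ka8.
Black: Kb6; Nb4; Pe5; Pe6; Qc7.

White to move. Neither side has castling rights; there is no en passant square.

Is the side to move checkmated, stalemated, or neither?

White to move; white king on a8.
In check: no.
King squares — a7: attacked by Kb6; b7: attacked by Kb6; b8: attacked by Qc7.
Legal moves for White: none.
Not in check and no legal moves → stalemate.

stalemate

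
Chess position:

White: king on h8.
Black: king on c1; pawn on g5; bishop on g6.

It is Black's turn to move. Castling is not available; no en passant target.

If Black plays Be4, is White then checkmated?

no

After Be4: white king on h8; in check: no.
White is not in check, so this cannot be checkmate.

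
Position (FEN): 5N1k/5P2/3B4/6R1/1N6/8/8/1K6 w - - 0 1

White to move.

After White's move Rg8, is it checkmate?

yes

After Rg8: black king on h8; in check: yes, from the white rook on g8.
King squares — g7: attacked by Rg8; h7: attacked by Nf8; g8: attacked by Pf7.
Black has no legal moves → checkmate.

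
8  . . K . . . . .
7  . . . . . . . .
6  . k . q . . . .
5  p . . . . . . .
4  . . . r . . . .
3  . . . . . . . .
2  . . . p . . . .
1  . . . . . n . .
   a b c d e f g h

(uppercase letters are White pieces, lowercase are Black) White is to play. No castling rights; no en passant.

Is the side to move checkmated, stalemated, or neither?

stalemate

White to move; white king on c8.
In check: no.
King squares — b7: attacked by Kb6; c7: attacked by Kb6; d7: attacked by Qd6; b8: attacked by Qd6; d8: attacked by Qd6.
Legal moves for White: none.
Not in check and no legal moves → stalemate.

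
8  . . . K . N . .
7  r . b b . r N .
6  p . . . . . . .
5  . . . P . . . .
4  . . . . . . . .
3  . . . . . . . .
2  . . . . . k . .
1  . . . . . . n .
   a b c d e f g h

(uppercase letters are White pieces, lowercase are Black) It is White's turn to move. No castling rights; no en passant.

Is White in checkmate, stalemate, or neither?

checkmate

White to move; white king on d8.
In check: yes, from the black bishop on c7.
King squares — c7: attacked by Ra7; d7: attacked by Rf7; e7: attacked by Rf7; c8: attacked by Bd7; e8: attacked by Bd7.
Legal moves for White: none.
In check with no legal moves → checkmate.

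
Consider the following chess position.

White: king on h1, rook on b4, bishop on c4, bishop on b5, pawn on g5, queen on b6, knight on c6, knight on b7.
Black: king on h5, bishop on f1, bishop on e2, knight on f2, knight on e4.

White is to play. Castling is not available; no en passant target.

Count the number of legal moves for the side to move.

3

White to move; king on h1.
In check: yes, from the black knight on f2.
Legal moves: Kh2, Kg1, Qxf2.
Count: 3.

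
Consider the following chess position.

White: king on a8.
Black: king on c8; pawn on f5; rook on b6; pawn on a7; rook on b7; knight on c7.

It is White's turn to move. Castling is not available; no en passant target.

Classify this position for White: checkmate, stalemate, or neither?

checkmate

White to move; white king on a8.
In check: yes, from the black knight on c7.
King squares — a7: attacked by Rb7; b7: attacked by Rb6; b8: attacked by Rb7.
Legal moves for White: none.
In check with no legal moves → checkmate.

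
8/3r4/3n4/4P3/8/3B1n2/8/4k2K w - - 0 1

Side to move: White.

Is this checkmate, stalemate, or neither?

White to move; white king on h1.
In check: no.
Legal moves for White: Bh7, Bg6, Ba6, Bf5, Bb5, Be4, Bc4, Be2, Bc2, Bf1, Bb1, Kg2, exd6, e6.
White has 14 legal moves and is not in check → neither.

neither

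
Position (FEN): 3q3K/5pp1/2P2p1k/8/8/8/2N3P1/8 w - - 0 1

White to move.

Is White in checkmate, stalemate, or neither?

White to move; white king on h8.
In check: yes, from the black queen on d8.
King squares — g7: attacked by Kh6; h7: attacked by Kh6; g8: attacked by Qd8.
Legal moves for White: none.
In check with no legal moves → checkmate.

checkmate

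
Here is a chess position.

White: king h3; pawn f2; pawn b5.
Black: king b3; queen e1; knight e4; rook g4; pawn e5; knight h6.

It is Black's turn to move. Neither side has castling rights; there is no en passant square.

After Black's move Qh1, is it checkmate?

After Qh1: white king on h3; in check: yes, from the black queen on h1.
King squares — g2: attacked by Qh1; h2: attacked by Qh1; g3: attacked by Ne4; g4: attacked by Nh6; h4: attacked by Qh1.
White has no legal moves → checkmate.

yes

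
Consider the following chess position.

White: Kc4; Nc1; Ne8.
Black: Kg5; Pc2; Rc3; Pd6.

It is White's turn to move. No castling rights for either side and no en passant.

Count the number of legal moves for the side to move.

White to move; king on c4.
In check: yes, from the black rook on c3.
Legal moves: Kd5, Kb5, Kd4, Kb4, Kxc3.
Count: 5.

5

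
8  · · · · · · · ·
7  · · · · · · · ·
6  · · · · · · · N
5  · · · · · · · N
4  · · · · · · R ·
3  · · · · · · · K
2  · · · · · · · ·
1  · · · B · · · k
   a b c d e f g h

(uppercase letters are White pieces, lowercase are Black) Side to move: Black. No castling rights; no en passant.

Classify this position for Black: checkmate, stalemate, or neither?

Black to move; black king on h1.
In check: no.
King squares — g1: attacked by Rg4; g2: attacked by Kh3; h2: attacked by Kh3.
Legal moves for Black: none.
Not in check and no legal moves → stalemate.

stalemate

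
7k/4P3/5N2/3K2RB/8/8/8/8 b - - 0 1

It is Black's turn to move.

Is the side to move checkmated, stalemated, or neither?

Black to move; black king on h8.
In check: no.
King squares — g7: attacked by Rg5; h7: attacked by Nf6; g8: attacked by Rg5.
Legal moves for Black: none.
Not in check and no legal moves → stalemate.

stalemate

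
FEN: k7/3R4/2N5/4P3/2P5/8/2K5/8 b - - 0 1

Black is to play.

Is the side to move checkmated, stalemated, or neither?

stalemate

Black to move; black king on a8.
In check: no.
King squares — a7: attacked by Nc6; b7: attacked by Rd7; b8: attacked by Nc6.
Legal moves for Black: none.
Not in check and no legal moves → stalemate.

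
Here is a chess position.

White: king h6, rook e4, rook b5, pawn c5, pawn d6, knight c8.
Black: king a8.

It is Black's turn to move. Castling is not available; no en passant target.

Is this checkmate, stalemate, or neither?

stalemate

Black to move; black king on a8.
In check: no.
King squares — a7: attacked by Nc8; b7: attacked by Rb5; b8: attacked by Rb5.
Legal moves for Black: none.
Not in check and no legal moves → stalemate.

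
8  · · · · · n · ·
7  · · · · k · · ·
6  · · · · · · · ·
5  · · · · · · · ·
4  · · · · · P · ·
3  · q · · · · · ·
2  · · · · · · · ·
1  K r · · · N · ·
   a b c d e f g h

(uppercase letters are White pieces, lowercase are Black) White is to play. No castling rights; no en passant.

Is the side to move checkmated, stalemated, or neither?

checkmate

White to move; white king on a1.
In check: yes, from the black rook on b1.
King squares — b1: attacked by Qb3; a2: attacked by Qb3; b2: attacked by Rb1.
Legal moves for White: none.
In check with no legal moves → checkmate.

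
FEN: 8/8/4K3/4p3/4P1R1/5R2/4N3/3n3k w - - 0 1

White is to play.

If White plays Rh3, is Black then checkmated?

After Rh3: black king on h1; in check: yes, from the white rook on h3.
King squares — g1: attacked by Ne2; g2: attacked by Rg4; h2: attacked by Rh3.
Black has no legal moves → checkmate.

yes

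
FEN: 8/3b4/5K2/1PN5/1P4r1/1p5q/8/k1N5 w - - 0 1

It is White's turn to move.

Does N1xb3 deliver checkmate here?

no

After N1xb3: black king on a1; in check: yes, from the white knight on b3.
Black has 4 legal replies: Kb2, Ka2, Kb1, Qxb3.
In check but a legal move exists → not checkmate.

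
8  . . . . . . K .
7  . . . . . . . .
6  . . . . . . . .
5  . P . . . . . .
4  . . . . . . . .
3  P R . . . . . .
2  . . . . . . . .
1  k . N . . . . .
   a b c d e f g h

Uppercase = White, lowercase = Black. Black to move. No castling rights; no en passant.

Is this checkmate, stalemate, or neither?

Black to move; black king on a1.
In check: no.
King squares — b1: attacked by Rb3; a2: attacked by Nc1; b2: attacked by Rb3.
Legal moves for Black: none.
Not in check and no legal moves → stalemate.

stalemate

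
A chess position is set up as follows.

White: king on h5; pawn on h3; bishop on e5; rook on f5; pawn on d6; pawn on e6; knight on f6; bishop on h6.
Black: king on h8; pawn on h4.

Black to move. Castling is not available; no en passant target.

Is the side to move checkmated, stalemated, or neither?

Black to move; black king on h8.
In check: no.
King squares — g7: attacked by Bh6; h7: attacked by Nf6; g8: attacked by Nf6.
Legal moves for Black: none.
Not in check and no legal moves → stalemate.

stalemate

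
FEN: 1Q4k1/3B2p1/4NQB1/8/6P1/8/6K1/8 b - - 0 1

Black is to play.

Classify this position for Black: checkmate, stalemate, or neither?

Black to move; black king on g8.
In check: yes, from the white queen on b8.
King squares — f7: attacked by Qf6; g7: own pawn; h7: attacked by Bg6; f8: attacked by Ne6; h8: attacked by Qb8.
Legal moves for Black: none.
In check with no legal moves → checkmate.

checkmate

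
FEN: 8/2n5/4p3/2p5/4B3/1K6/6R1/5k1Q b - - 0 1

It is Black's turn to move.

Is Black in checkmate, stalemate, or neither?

checkmate

Black to move; black king on f1.
In check: yes, from the white queen on h1.
King squares — e1: attacked by Qh1; g1: attacked by Qh1; e2: attacked by Rg2; f2: attacked by Rg2; g2: attacked by Qh1.
Legal moves for Black: none.
In check with no legal moves → checkmate.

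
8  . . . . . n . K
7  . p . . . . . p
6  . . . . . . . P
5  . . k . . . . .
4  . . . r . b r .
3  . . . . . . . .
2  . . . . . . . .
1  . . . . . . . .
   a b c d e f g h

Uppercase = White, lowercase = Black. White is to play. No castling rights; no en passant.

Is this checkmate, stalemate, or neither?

White to move; white king on h8.
In check: no.
King squares — g7: attacked by Rg4; h7: attacked by Nf8; g8: attacked by Rg4.
Legal moves for White: none.
Not in check and no legal moves → stalemate.

stalemate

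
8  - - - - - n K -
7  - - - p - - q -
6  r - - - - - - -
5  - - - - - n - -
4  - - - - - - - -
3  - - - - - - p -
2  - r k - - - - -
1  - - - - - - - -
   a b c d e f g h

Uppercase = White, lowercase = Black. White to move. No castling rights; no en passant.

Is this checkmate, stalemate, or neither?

White to move; white king on g8.
In check: yes, from the black queen on g7.
King squares — f7: attacked by Qg7; g7: attacked by Nf5; h7: attacked by Qg7; f8: attacked by Qg7; h8: attacked by Qg7.
Legal moves for White: none.
In check with no legal moves → checkmate.

checkmate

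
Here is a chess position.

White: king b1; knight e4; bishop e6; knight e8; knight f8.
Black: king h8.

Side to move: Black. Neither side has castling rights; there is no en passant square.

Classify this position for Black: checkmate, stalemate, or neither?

stalemate

Black to move; black king on h8.
In check: no.
King squares — g7: attacked by Ne8; h7: attacked by Nf8; g8: attacked by Be6.
Legal moves for Black: none.
Not in check and no legal moves → stalemate.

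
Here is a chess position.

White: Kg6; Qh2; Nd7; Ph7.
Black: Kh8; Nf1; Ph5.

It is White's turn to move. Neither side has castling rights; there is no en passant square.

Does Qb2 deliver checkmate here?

yes

After Qb2: black king on h8; in check: yes, from the white queen on b2.
King squares — g7: attacked by Qb2; h7: attacked by Kg6; g8: attacked by Ph7.
Black has no legal moves → checkmate.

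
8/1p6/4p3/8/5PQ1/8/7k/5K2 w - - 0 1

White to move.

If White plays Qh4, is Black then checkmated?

yes

After Qh4: black king on h2; in check: yes, from the white queen on h4.
King squares — g1: attacked by Kf1; h1: attacked by Qh4; g2: attacked by Kf1; g3: attacked by Qh4; h3: attacked by Qh4.
Black has no legal moves → checkmate.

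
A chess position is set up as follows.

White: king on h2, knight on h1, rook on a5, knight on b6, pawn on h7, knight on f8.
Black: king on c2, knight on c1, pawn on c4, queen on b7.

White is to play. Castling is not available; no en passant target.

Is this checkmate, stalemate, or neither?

White to move; white king on h2.
In check: no.
Legal moves for White include: Nfd7, Ng6, Ne6, Nc8, Na8, Nbd7, Nd5, Nxc4, Na4, Ra8, Ra7, Ra6, Rh5, Rg5, Rf5, Re5, Rd5, Rc5, ... (list truncated; more exist).
White has legal moves and is not in check → neither.

neither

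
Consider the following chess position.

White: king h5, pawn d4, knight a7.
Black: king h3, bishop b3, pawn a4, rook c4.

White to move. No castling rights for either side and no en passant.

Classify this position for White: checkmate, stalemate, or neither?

neither

White to move; white king on h5.
In check: no.
Legal moves for White: Nc8, Nc6, Nb5, Kh6, Kg6, Kg5, d5.
White has 7 legal moves and is not in check → neither.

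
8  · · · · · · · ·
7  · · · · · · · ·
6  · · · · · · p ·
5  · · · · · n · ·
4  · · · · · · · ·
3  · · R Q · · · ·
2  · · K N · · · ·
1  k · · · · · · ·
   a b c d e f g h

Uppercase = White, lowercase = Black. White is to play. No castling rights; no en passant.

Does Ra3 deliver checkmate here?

After Ra3: black king on a1; in check: yes, from the white rook on a3.
King squares — b1: attacked by Kc2; a2: attacked by Ra3; b2: attacked by Kc2.
Black has no legal moves → checkmate.

yes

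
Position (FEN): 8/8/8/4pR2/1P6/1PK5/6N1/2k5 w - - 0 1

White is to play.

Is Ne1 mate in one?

After Ne1: black king on c1; in check: no.
Black is not in check, so this cannot be checkmate.

no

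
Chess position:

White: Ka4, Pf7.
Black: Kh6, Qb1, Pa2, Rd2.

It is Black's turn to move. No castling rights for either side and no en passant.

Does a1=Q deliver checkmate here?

yes

After a1=Q: white king on a4; in check: yes, from the black queen on a1.
King squares — a3: attacked by Qa1; b3: attacked by Qb1; b4: attacked by Qb1; a5: attacked by Qa1; b5: attacked by Qb1.
White has no legal moves → checkmate.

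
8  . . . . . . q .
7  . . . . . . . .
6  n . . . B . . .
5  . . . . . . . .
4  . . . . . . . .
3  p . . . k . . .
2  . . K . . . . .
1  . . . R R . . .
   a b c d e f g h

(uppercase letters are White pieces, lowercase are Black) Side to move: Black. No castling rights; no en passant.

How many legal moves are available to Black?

Black to move; king on e3.
In check: yes, from the white rook on e1.
Legal moves: Kf4, Kf3, Kf2.
Count: 3.

3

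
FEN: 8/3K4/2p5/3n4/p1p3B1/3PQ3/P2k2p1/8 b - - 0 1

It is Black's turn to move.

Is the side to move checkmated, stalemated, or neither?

neither

Black to move; black king on d2.
In check: yes, from the white queen on e3.
Legal moves for Black: Kxe3, Kc3, Kc2, Nxe3.
Black is in check but has 4 legal moves → neither.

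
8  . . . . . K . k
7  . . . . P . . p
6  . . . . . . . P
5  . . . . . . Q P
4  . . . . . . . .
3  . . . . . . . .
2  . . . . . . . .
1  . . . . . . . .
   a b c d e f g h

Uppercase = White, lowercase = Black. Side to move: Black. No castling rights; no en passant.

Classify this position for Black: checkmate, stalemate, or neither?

stalemate

Black to move; black king on h8.
In check: no.
King squares — g7: attacked by Qg5; h7: own pawn; g8: attacked by Qg5.
Legal moves for Black: none.
Not in check and no legal moves → stalemate.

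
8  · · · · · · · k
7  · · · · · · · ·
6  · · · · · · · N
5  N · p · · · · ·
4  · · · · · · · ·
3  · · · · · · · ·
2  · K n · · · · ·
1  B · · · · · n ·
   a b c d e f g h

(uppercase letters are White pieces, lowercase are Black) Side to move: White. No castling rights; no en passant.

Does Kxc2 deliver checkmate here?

no

After Kxc2: black king on h8; in check: yes, from the white bishop on a1.
Black has 1 legal reply: Kh7.
In check but a legal move exists → not checkmate.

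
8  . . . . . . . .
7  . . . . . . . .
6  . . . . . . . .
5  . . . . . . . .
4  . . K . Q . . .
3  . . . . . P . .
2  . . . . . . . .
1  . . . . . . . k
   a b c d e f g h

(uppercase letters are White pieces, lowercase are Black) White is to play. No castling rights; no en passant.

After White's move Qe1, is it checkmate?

no

After Qe1: black king on h1; in check: yes, from the white queen on e1.
Black has 2 legal replies: Kh2, Kg2.
In check but a legal move exists → not checkmate.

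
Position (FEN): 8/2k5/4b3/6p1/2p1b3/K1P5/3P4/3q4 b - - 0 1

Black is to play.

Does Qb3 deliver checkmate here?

yes

After Qb3: white king on a3; in check: yes, from the black queen on b3.
King squares — a2: attacked by Qb3; b2: attacked by Qb3; b3: attacked by Pc4; a4: attacked by Qb3; b4: attacked by Qb3.
White has no legal moves → checkmate.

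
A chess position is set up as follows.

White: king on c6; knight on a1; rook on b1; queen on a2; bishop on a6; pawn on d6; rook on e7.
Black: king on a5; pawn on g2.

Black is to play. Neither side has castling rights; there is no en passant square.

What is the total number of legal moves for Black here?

Black to move; king on a5.
In check: yes, from the white queen on a2.
Legal moves: none.
Count: 0.

0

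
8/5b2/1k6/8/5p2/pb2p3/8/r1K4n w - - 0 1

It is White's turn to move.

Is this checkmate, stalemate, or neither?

checkmate

White to move; white king on c1.
In check: yes, from the black rook on a1.
King squares — b1: attacked by Ra1; d1: attacked by Ra1; b2: attacked by Pa3; c2: attacked by Bb3; d2: attacked by Pe3.
Legal moves for White: none.
In check with no legal moves → checkmate.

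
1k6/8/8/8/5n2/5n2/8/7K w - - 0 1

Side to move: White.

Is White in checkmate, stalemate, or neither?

White to move; white king on h1.
In check: no.
King squares — g1: attacked by Nf3; g2: attacked by Nf4; h2: attacked by Nf3.
Legal moves for White: none.
Not in check and no legal moves → stalemate.

stalemate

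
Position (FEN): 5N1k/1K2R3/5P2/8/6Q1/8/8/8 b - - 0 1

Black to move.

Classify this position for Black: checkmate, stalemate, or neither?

stalemate

Black to move; black king on h8.
In check: no.
King squares — g7: attacked by Qg4; h7: attacked by Re7; g8: attacked by Qg4.
Legal moves for Black: none.
Not in check and no legal moves → stalemate.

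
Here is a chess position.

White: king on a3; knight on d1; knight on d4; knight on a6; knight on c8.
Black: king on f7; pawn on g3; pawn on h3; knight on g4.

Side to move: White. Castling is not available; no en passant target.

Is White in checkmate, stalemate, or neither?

neither

White to move; white king on a3.
In check: no.
Legal moves for White include: Ne7, Na7, Nd6+, Nb6, Nb8, Nc7, Nc5, Nb4, Ne6, Nc6, Nf5, Nb5, Nf3, Nb3, Ne2, Nc2, Kb4, Ka4, ... (list truncated; more exist).
White has legal moves and is not in check → neither.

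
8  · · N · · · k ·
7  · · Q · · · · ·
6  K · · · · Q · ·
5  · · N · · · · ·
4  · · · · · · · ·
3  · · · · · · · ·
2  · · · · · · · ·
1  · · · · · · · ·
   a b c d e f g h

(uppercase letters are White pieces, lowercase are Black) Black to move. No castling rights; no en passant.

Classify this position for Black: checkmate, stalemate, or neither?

Black to move; black king on g8.
In check: no.
King squares — f7: attacked by Qf6; g7: attacked by Qf6; h7: attacked by Qc7; f8: attacked by Qf6; h8: attacked by Qf6.
Legal moves for Black: none.
Not in check and no legal moves → stalemate.

stalemate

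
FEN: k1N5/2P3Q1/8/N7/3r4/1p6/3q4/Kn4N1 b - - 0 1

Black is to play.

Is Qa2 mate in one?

yes

After Qa2: white king on a1; in check: yes, from the black queen on a2.
King squares — b1: attacked by Qa2; a2: attacked by Pb3; b2: attacked by Qa2.
White has no legal moves → checkmate.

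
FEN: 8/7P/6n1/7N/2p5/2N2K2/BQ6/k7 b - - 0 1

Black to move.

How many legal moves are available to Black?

1

Black to move; king on a1.
In check: yes, from the white queen on b2.
Legal moves: Kxb2.
Count: 1.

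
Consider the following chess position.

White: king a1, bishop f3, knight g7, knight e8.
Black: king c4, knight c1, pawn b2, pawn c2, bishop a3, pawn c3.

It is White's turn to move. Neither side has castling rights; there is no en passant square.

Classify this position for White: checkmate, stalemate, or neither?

checkmate

White to move; white king on a1.
In check: yes, from the black pawn on b2.
King squares — b1: attacked by Pc2; a2: attacked by Nc1; b2: attacked by Ba3.
Legal moves for White: none.
In check with no legal moves → checkmate.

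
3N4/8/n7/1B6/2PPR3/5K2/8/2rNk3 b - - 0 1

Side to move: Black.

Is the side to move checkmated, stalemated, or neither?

neither

Black to move; black king on e1.
In check: yes, from the white rook on e4.
King squares — d1: available; f1: available; d2: available; e2: attacked by Kf3; f2: attacked by Nd1.
Legal moves for Black: Kd2, Kf1, Kxd1.
Black is in check but has 3 legal moves → neither.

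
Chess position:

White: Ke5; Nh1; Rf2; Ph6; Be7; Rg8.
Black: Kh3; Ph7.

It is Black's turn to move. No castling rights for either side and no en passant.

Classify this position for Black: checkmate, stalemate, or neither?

stalemate

Black to move; black king on h3.
In check: no.
King squares — g2: attacked by Rf2; h2: attacked by Rf2; g3: attacked by Nh1; g4: attacked by Rg8; h4: attacked by Be7.
Legal moves for Black: none.
Not in check and no legal moves → stalemate.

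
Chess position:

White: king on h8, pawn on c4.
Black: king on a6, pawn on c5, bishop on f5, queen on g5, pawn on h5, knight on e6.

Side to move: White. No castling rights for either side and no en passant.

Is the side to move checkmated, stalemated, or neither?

stalemate

White to move; white king on h8.
In check: no.
King squares — g7: attacked by Qg5; h7: attacked by Bf5; g8: attacked by Qg5.
Legal moves for White: none.
Not in check and no legal moves → stalemate.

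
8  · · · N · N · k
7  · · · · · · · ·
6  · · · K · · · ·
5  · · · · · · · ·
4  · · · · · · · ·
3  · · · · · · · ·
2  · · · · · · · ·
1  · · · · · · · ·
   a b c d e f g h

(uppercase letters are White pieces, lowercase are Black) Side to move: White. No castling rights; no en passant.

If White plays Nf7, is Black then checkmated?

After Nf7: black king on h8; in check: yes, from the white knight on f7.
Black has 2 legal replies: Kg8, Kg7.
In check but a legal move exists → not checkmate.

no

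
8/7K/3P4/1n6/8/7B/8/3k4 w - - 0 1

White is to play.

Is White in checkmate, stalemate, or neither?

neither

White to move; white king on h7.
In check: no.
Legal moves for White: Kh8, Kg8, Kg7, Kh6, Kg6, Bc8, Bd7, Be6, Bf5, Bg4+, Bg2, Bf1, d7.
White has 13 legal moves and is not in check → neither.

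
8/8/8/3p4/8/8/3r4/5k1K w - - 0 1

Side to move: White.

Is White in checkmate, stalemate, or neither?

stalemate

White to move; white king on h1.
In check: no.
King squares — g1: attacked by Kf1; g2: attacked by Kf1; h2: attacked by Rd2.
Legal moves for White: none.
Not in check and no legal moves → stalemate.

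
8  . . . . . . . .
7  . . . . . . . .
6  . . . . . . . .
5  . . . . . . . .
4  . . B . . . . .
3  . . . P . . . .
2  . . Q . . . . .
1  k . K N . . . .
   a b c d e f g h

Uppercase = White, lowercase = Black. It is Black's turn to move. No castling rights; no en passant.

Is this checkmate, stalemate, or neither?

Black to move; black king on a1.
In check: no.
King squares — b1: attacked by Kc1; a2: attacked by Qc2; b2: attacked by Kc1.
Legal moves for Black: none.
Not in check and no legal moves → stalemate.

stalemate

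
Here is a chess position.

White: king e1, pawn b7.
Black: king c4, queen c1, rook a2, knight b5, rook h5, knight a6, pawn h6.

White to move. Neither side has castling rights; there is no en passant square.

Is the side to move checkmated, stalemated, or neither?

White to move; white king on e1.
In check: yes, from the black queen on c1.
King squares — d1: attacked by Qc1; f1: attacked by Qc1; d2: attacked by Qc1; e2: attacked by Ra2; f2: attacked by Ra2.
Legal moves for White: none.
In check with no legal moves → checkmate.

checkmate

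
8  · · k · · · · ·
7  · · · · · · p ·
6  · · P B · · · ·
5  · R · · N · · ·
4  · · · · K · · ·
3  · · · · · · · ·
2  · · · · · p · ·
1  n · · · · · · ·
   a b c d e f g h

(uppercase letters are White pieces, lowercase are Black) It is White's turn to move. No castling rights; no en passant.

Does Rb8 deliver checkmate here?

yes

After Rb8: black king on c8; in check: yes, from the white rook on b8.
King squares — b7: attacked by Pc6; c7: attacked by Bd6; d7: attacked by Ne5; b8: attacked by Bd6; d8: attacked by Rb8.
Black has no legal moves → checkmate.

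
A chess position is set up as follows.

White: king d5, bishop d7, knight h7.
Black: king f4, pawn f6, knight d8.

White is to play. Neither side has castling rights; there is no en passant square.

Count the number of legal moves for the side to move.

16

White to move; king on d5.
In check: no.
Legal moves: Nf8, Nxf6, Ng5, Be8, Bc8, Be6, Bc6, Bf5, Bb5, Bg4, Ba4, Bh3, Kd6, Kc5, Kd4, Kc4.
Count: 16.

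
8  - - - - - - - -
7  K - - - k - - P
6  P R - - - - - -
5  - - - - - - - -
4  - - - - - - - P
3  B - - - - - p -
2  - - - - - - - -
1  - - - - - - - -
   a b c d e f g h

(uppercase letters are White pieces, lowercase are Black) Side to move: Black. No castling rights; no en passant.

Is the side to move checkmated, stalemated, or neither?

neither

Black to move; black king on e7.
In check: yes, from the white bishop on a3.
Legal moves for Black: Ke8, Kd8, Kf7, Kd7.
Black is in check but has 4 legal moves → neither.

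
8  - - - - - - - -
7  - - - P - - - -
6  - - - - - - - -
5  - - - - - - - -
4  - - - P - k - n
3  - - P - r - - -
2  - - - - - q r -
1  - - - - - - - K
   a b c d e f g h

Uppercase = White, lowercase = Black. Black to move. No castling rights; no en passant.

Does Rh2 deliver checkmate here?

yes

After Rh2: white king on h1; in check: yes, from the black rook on h2.
King squares — g1: attacked by Qf2; g2: attacked by Qf2; h2: attacked by Qf2.
White has no legal moves → checkmate.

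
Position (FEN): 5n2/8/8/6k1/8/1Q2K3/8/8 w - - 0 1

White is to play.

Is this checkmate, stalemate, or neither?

White to move; white king on e3.
In check: no.
Legal moves for White include: Ke4, Kd4, Kf3, Kd3, Kf2, Ke2, Kd2, Qg8+, Qb8, Qf7, Qb7, Qe6, Qb6, Qd5+, Qb5+, Qc4, Qb4, Qa4, ... (list truncated; more exist).
White has legal moves and is not in check → neither.

neither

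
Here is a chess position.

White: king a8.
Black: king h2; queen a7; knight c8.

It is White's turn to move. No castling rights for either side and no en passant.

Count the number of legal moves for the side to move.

0

White to move; king on a8.
In check: yes, from the black queen on a7.
Legal moves: none.
Count: 0.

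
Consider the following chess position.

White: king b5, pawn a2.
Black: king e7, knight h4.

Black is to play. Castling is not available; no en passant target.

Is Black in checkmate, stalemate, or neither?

neither

Black to move; black king on e7.
In check: no.
Legal moves for Black: Kf8, Ke8, Kd8, Kf7, Kd7, Kf6, Ke6, Kd6, Ng6, Nf5, Nf3, Ng2.
Black has 12 legal moves and is not in check → neither.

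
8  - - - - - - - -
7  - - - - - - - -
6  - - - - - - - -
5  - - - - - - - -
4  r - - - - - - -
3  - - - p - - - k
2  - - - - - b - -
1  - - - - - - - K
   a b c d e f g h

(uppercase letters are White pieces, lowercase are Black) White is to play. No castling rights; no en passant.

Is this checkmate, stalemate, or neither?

stalemate

White to move; white king on h1.
In check: no.
King squares — g1: attacked by Bf2; g2: attacked by Kh3; h2: attacked by Kh3.
Legal moves for White: none.
Not in check and no legal moves → stalemate.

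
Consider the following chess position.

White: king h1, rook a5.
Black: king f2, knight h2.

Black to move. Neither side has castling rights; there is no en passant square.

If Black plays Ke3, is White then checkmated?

After Ke3: white king on h1; in check: no.
White is not in check, so this cannot be checkmate.

no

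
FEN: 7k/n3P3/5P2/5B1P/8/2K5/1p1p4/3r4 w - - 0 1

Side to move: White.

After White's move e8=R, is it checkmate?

After e8=R: black king on h8; in check: yes, from the white rook on e8.
King squares — g7: attacked by Pf6; h7: attacked by Bf5; g8: attacked by Re8.
Black has no legal moves → checkmate.

yes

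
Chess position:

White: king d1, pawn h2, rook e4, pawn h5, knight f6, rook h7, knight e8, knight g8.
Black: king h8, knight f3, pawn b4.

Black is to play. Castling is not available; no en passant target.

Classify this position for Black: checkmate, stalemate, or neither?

checkmate

Black to move; black king on h8.
In check: yes, from the white rook on h7.
King squares — g7: attacked by Rh7; h7: attacked by Nf6; g8: attacked by Nf6.
Legal moves for Black: none.
In check with no legal moves → checkmate.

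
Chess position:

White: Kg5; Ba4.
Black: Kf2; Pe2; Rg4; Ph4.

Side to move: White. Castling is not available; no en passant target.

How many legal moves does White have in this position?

5

White to move; king on g5.
In check: yes, from the black rook on g4.
Legal moves: Kh6, Kf6, Kh5, Kf5, Kxg4.
Count: 5.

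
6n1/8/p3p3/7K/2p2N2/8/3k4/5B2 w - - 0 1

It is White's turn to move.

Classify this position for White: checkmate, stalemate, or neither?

neither

White to move; white king on h5.
In check: no.
Legal moves for White: Kg6, Kg5, Kh4, Kg4, Ng6, Nxe6, Nd5, Nh3, Nd3, Ng2, Ne2, Bxc4, Bh3, Bd3, Bg2, Be2.
White has 16 legal moves and is not in check → neither.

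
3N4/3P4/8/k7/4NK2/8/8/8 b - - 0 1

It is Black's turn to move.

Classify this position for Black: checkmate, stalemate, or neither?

neither

Black to move; black king on a5.
In check: no.
Legal moves for Black: Kb6, Ka6, Kb5, Kb4, Ka4.
Black has 5 legal moves and is not in check → neither.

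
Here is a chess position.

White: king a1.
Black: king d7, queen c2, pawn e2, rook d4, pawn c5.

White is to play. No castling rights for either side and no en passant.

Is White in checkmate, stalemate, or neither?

White to move; white king on a1.
In check: no.
King squares — b1: attacked by Qc2; a2: attacked by Qc2; b2: attacked by Qc2.
Legal moves for White: none.
Not in check and no legal moves → stalemate.

stalemate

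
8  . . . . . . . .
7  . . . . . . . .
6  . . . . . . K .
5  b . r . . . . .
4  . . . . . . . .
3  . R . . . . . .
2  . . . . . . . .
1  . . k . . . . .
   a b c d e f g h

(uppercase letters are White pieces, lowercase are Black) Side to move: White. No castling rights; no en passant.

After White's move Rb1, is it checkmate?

no

After Rb1: black king on c1; in check: yes, from the white rook on b1.
Black has 3 legal replies: Kd2, Kc2, Kxb1.
In check but a legal move exists → not checkmate.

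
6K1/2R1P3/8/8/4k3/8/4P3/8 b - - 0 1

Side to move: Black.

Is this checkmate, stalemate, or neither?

Black to move; black king on e4.
In check: no.
Legal moves for Black: Kf5, Ke5, Kd5, Kf4, Kd4, Ke3.
Black has 6 legal moves and is not in check → neither.

neither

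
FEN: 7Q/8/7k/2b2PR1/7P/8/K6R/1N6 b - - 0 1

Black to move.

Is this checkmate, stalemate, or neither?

Black to move; black king on h6.
In check: yes, from the white queen on h8.
King squares — g5: attacked by Ph4; h5: attacked by Rg5; g6: attacked by Pf5; g7: attacked by Rg5; h7: attacked by Qh8.
Legal moves for Black: none.
In check with no legal moves → checkmate.

checkmate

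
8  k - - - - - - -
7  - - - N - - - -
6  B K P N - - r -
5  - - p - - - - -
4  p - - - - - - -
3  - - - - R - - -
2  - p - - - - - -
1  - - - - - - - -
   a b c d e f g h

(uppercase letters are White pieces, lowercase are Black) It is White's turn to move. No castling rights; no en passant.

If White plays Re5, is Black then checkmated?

no

After Re5: black king on a8; in check: no.
Black is not in check, so this cannot be checkmate.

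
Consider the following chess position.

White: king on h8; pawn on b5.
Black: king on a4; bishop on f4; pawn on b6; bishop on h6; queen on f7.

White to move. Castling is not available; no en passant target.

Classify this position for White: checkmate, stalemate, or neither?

White to move; white king on h8.
In check: no.
King squares — g7: attacked by Bh6; h7: attacked by Qf7; g8: attacked by Qf7.
Legal moves for White: none.
Not in check and no legal moves → stalemate.

stalemate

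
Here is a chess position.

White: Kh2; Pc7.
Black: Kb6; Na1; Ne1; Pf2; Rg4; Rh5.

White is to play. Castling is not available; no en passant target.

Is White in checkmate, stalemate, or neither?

checkmate

White to move; white king on h2.
In check: yes, from the black rook on h5.
King squares — g1: attacked by Pf2; h1: attacked by Rh5; g2: attacked by Ne1; g3: attacked by Rg4; h3: attacked by Rh5.
Legal moves for White: none.
In check with no legal moves → checkmate.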